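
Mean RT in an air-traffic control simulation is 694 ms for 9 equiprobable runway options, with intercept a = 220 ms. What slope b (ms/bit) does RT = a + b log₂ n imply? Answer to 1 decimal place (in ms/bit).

b = (694 − 220) / log₂(9) = 474 / 3.1699 = 149.530 ms/bit.

149.5 ms/bit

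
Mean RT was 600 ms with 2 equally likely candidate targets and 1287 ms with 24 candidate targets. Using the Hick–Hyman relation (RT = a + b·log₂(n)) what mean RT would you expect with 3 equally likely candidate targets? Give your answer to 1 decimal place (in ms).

RT is linear in log₂ n, so two points fix the line:
  b = (1287 − 600) / (log₂ 24 − log₂ 2) = 687 / (4.5850 − 1) = 191.634 ms/bit
  a = 600 − 191.634 × 1 = 408.366 ms
Then RT(3) = 408.366 + 191.634 × log₂ 3 = 408.366 + 191.634 × 1.5850 ≈ 712.099 ms.

712.1 ms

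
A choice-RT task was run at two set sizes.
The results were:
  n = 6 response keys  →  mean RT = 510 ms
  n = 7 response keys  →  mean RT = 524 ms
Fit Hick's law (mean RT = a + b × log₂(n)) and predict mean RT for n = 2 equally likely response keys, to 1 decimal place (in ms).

410.2 ms

Solve the two-equation system in a and b:
  b = (524 − 510) / (log₂ 7 − log₂ 6) = 14 / (2.8074 − 2.5850) = 62.952 ms/bit
  a = 510 − 62.952 × 2.5850 = 347.272 ms
Then RT(2) = 347.272 + 62.952 × log₂ 2 = 347.272 + 62.952 × 1 ≈ 410.224 ms.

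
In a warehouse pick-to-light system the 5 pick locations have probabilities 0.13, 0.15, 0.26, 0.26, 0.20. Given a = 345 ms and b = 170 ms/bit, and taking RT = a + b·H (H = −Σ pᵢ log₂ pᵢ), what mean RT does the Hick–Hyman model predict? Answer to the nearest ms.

731 ms

Entropy contributions −pᵢ log₂ pᵢ: 0.3826, 0.4105, 0.5053, 0.5053, 0.4644; sum H = 2.2682 bits.
RT = a + bH = 345 + 170·2.2682 = 730.59 ms.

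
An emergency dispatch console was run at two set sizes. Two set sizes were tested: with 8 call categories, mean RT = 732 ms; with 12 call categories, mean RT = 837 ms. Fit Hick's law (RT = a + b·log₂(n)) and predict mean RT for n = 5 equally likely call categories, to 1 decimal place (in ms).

610.3 ms

Solve the two-equation system in a and b:
  b = (837 − 732) / (log₂ 12 − log₂ 8) = 105 / (3.5850 − 3) = 179.499 ms/bit
  a = 732 − 179.499 × 3 = 193.504 ms
Then RT(5) = 193.504 + 179.499 × log₂ 5 = 193.504 + 179.499 × 2.3219 ≈ 610.287 ms.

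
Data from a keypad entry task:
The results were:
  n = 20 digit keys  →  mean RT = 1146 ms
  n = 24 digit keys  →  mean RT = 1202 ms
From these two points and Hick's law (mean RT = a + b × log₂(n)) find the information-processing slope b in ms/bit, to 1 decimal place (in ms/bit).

b = (RT₂ − RT₁)/(log₂ n₂ − log₂ n₁) = (1202 − 1146)/(4.5850 − 4.3219) = 212.900 ms/bit.

212.9 ms/bit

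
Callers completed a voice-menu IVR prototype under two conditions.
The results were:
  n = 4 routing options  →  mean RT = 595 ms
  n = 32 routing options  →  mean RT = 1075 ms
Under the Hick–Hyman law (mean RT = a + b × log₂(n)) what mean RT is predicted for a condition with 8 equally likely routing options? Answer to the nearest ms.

Fit slope and intercept:
  b = (1075 − 595) / (log₂ 32 − log₂ 4) = 480 / (5 − 2) = 160 ms/bit
  a = 595 − 160 × 2 = 275 ms
Then RT(8) = 275 + 160 × log₂ 8 = 275 + 160 × 3 ≈ 755.000 ms.

755 ms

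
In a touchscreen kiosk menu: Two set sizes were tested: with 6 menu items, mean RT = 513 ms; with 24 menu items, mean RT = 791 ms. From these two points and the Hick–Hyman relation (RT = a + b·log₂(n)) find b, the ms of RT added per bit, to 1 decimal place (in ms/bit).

b = (RT₂ − RT₁)/(log₂ n₂ − log₂ n₁) = (791 − 513)/(4.5850 − 2.5850) = 139.000 ms/bit.

139.0 ms/bit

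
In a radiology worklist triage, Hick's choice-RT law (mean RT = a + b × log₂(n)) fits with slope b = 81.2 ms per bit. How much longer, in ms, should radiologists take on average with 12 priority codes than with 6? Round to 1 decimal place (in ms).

81.2 ms

The intercept a cancels: ΔRT = b·(log₂ n₂ − log₂ n₁) = b·log₂(n₂/n₁).
log₂(12) − log₂(6) = log₂(12/6) = log₂(2) = 1.
ΔRT = 81.2 × 1.0000 = 81.200 ms.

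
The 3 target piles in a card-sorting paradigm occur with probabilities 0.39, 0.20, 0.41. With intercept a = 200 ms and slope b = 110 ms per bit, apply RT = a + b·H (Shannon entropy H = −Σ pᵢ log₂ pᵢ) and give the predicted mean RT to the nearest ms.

Entropy contributions −pᵢ log₂ pᵢ: 0.5298, 0.4644, 0.5274; sum H = 1.5216 bits.
RT = a + bH = 200 + 110·1.5216 = 367.37 ms.

367 ms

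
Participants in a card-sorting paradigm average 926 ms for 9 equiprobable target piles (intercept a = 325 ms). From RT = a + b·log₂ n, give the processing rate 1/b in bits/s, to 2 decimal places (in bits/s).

Choice component = 926 − 325 = 601 ms over log₂(9) = 3.1699 bits.
b = 601 / 3.1699 = 189.594 ms/bit, so 1/b = 5.274 bits/s.

5.27 bits/s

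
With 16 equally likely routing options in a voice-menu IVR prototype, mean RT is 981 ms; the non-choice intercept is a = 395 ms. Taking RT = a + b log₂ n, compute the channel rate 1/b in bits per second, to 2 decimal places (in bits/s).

b = (981 − 395)/log₂ 16 = 586/4 = 146.500 ms per bit = 0.14650 s/bit; the reciprocal is 6.826 bits/s.

6.83 bits/s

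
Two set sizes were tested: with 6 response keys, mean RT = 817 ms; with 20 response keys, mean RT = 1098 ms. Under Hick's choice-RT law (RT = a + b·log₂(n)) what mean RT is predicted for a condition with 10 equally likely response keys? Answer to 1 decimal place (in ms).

936.2 ms

RT is linear in log₂ n, so two points fix the line:
  b = (1098 − 817) / (log₂ 20 − log₂ 6) = 281 / (4.3219 − 2.5850) = 161.776 ms/bit
  a = 817 − 161.776 × 2.5850 = 398.814 ms
Then RT(10) = 398.814 + 161.776 × log₂ 10 = 398.814 + 161.776 × 3.3219 ≈ 936.224 ms.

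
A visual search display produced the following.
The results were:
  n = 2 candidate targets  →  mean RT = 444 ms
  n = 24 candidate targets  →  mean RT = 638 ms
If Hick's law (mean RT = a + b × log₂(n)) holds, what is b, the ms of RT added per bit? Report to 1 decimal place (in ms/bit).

b = (RT₂ − RT₁)/(log₂ n₂ − log₂ n₁) = (638 − 444)/(4.5850 − 1) = 54.115 ms/bit.

54.1 ms/bit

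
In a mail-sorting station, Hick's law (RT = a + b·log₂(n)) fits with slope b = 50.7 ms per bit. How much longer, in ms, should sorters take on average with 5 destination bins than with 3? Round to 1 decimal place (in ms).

ΔRT = (a + b log₂ n₂) − (a + b log₂ n₁) = b·(log₂ n₂ − log₂ n₁).
log₂(5) − log₂(3) = 2.3219 − 1.5850 = 0.7370.
ΔRT = 50.7 × 0.7370 = 37.364 ms.

37.4 ms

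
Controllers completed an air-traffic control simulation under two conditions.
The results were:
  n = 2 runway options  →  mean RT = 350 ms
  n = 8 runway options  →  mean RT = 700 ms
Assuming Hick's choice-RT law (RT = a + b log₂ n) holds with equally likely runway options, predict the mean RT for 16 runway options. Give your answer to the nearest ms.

875 ms

RT is linear in log₂ n, so two points fix the line:
  b = (700 − 350) / (log₂ 8 − log₂ 2) = 350 / (3 − 1) = 175 ms/bit
  a = 350 − 175 × 1 = 175 ms
Then RT(16) = 175 + 175 × log₂ 16 = 175 + 175 × 4 ≈ 875.000 ms.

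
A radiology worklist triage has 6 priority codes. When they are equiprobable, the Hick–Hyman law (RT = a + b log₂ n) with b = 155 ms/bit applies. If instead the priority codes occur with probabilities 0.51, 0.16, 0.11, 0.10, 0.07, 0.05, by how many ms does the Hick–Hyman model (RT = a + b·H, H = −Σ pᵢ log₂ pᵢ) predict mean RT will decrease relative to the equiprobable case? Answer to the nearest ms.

77 ms

Equiprobable entropy H₀ = log₂ 6 = 2.5850 bits.
Skewed entropy H = −Σ pᵢ log₂ pᵢ = 2.0856 bits.
ΔRT = b·(H₀ − H) = 155 × 0.4994 = 77.40 ms.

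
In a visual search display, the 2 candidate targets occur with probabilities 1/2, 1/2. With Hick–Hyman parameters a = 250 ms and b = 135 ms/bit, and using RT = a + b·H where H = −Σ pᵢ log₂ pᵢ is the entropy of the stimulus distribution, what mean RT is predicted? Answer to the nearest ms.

Each term −pᵢ log₂ pᵢ: 0.5·1 + 0.5·1; summed, H = 1.000 bits.
Mean RT = a + bH = 250 + 135·1.000 = 385.00 ms.

385 ms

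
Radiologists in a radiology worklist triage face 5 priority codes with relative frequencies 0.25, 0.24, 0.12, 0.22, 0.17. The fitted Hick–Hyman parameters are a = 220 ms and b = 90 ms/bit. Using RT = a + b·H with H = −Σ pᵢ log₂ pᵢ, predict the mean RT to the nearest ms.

425 ms

H = 0.25·log₂(1/0.25) + 0.24·log₂(1/0.24) + 0.12·log₂(1/0.12) + 0.22·log₂(1/0.22) + 0.17·log₂(1/0.17) = 2.2764 bits.
RT = 220 + 90 × 2.2764 = 424.87 ms.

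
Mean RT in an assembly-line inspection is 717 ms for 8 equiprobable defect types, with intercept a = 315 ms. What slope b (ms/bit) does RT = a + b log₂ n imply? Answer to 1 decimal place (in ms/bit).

134.0 ms/bit

8 alternatives carry log₂ 8 = 3 bits; the choice cost is 717 − 315 = 402 ms, so b = 402/3 = 134.000 ms/bit.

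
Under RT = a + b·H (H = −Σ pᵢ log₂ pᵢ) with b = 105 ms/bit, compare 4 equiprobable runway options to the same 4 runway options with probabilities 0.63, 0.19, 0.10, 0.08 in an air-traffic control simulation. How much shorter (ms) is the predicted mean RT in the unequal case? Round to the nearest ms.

53 ms

The RT saving is b·ΔH. Equiprobable H₀ = log₂(4) = 2.0000 bits; with the given probabilities H = 1.4989 bits.
b·(H₀ − H) = 105 × (2.0000 − 1.4989) = 52.62 ms.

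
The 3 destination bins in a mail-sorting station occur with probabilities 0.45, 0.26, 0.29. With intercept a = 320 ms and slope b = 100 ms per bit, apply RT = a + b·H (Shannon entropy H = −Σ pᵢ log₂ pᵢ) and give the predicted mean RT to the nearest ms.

Entropy contributions −pᵢ log₂ pᵢ: 0.5184, 0.5053, 0.5179; sum H = 1.5416 bits.
RT = a + bH = 320 + 100·1.5416 = 474.16 ms.

474 ms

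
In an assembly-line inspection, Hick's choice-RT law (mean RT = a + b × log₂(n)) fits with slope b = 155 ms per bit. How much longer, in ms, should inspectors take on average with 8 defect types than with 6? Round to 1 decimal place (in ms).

64.3 ms

ΔRT = (a + b log₂ n₂) − (a + b log₂ n₁) = b·(log₂ n₂ − log₂ n₁).
log₂(8) − log₂(6) = 3 − 2.5850 = 0.4150.
ΔRT = 155 × 0.4150 = 64.331 ms.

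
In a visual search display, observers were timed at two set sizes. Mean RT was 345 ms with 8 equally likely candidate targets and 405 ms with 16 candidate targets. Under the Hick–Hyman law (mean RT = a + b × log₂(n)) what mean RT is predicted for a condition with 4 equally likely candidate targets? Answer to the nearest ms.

With log₂ n on the abscissa the relation is linear; from the two conditions:
  b = (405 − 345) / (log₂ 16 − log₂ 8) = 60 / (4 − 3) = 60 ms/bit
  a = 345 − 60 × 3 = 165 ms
Then RT(4) = 165 + 60 × log₂ 4 = 165 + 60 × 2 ≈ 285.000 ms.

285 ms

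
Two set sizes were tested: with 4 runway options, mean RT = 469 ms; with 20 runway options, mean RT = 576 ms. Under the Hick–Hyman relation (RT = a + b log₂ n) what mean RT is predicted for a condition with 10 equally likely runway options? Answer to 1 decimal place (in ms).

Fit slope and intercept:
  b = (576 − 469) / (log₂ 20 − log₂ 4) = 107 / (4.3219 − 2) = 46.082 ms/bit
  a = 469 − 46.082 × 2 = 376.835 ms
Then RT(10) = 376.835 + 46.082 × log₂ 10 = 376.835 + 46.082 × 3.3219 ≈ 529.918 ms.

529.9 ms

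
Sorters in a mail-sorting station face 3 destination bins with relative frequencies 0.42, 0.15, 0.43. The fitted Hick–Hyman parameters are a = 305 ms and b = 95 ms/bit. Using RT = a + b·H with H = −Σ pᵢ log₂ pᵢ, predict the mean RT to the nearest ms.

444 ms

H = 0.42·log₂(1/0.42) + 0.15·log₂(1/0.15) + 0.43·log₂(1/0.43) = 1.4598 bits.
RT = 305 + 95 × 1.4598 = 443.68 ms.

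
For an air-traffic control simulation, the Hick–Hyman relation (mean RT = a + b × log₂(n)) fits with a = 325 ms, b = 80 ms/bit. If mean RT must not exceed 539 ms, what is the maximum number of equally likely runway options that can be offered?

Information budget: (539 − 325)/80 = 2.6750 bits, so n ≤ 2^2.6750 = 6.386 → at most 6.

6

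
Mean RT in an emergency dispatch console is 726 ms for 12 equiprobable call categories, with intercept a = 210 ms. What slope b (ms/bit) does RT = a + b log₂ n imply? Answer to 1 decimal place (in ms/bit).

143.9 ms/bit

b = (726 − 210) / log₂(12) = 516 / 3.5850 = 143.935 ms/bit.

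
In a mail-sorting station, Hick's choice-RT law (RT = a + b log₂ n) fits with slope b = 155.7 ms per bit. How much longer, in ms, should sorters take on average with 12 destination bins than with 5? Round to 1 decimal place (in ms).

Only the slope matters, since a is common to both: ΔRT = b·log₂(n₂/n₁).
log₂(12) − log₂(5) = 3.5850 − 2.3219 = 1.2630.
ΔRT = 155.7 × 1.2630 = 196.654 ms.

196.7 ms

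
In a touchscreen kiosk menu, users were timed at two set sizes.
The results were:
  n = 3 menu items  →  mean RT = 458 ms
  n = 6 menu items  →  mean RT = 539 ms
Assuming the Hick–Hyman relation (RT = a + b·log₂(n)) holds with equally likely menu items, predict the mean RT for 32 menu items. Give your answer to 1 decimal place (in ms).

734.6 ms

With log₂ n on the abscissa the relation is linear; from the two conditions:
  b = (539 − 458) / (log₂ 6 − log₂ 3) = 81 / (2.5850 − 1.5850) = 81.000 ms/bit
  a = 458 − 81.000 × 1.5850 = 329.618 ms
Then RT(32) = 329.618 + 81.000 × log₂ 32 = 329.618 + 81.000 × 5 ≈ 734.618 ms.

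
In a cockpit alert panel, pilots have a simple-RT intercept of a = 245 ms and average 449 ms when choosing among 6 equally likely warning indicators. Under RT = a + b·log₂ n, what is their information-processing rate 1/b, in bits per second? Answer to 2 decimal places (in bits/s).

12.67 bits/s

b = (449 − 245)/log₂ 6 = 204/2.5850 = 78.918 ms per bit = 0.07892 s/bit; the reciprocal is 12.671 bits/s.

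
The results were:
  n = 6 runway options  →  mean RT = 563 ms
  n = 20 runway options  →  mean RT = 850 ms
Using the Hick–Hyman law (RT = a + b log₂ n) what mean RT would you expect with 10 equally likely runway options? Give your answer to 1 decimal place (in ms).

Fit slope and intercept:
  b = (850 − 563) / (log₂ 20 − log₂ 6) = 287 / (4.3219 − 2.5850) = 165.231 ms/bit
  a = 563 − 165.231 × 2.5850 = 135.885 ms
Then RT(10) = 135.885 + 165.231 × log₂ 10 = 135.885 + 165.231 × 3.3219 ≈ 684.769 ms.

684.8 ms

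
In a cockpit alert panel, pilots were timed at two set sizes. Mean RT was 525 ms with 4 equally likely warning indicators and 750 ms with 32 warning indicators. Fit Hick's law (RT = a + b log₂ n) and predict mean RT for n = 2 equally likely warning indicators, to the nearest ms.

RT is linear in log₂ n, so two points fix the line:
  b = (750 − 525) / (log₂ 32 − log₂ 4) = 225 / (5 − 2) = 75 ms/bit
  a = 525 − 75 × 2 = 375 ms
Then RT(2) = 375 + 75 × log₂ 2 = 375 + 75 × 1 ≈ 450.000 ms.

450 ms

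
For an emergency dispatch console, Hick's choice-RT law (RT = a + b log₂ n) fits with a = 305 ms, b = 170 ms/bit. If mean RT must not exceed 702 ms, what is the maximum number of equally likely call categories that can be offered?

5

Information budget: (702 − 305)/170 = 2.3353 bits, so n ≤ 2^2.3353 = 5.047 → at most 5.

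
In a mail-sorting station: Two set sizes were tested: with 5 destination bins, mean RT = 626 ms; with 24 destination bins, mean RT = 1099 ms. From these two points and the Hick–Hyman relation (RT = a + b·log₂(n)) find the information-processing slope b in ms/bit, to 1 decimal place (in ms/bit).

b = (RT₂ − RT₁)/(log₂ n₂ − log₂ n₁) = (1099 − 626)/(4.5850 − 2.3219) = 209.011 ms/bit.

209.0 ms/bit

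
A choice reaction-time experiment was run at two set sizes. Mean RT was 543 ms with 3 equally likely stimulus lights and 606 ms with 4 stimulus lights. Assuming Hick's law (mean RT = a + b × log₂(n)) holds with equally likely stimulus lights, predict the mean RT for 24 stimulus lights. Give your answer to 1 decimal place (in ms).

998.4 ms

With log₂ n on the abscissa the relation is linear; from the two conditions:
  b = (606 − 543) / (log₂ 4 − log₂ 3) = 63 / (2 − 1.5850) = 151.794 ms/bit
  a = 543 − 151.794 × 1.5850 = 302.413 ms
Then RT(24) = 302.413 + 151.794 × log₂ 24 = 302.413 + 151.794 × 4.5850 ≈ 998.381 ms.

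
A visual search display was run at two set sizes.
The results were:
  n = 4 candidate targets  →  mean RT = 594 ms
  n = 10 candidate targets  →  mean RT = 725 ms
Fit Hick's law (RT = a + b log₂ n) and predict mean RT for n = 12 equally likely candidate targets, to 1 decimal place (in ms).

With log₂ n on the abscissa the relation is linear; from the two conditions:
  b = (725 − 594) / (log₂ 10 − log₂ 4) = 131 / (3.3219 − 2) = 99.098 ms/bit
  a = 594 − 99.098 × 2 = 395.805 ms
Then RT(12) = 395.805 + 99.098 × log₂ 12 = 395.805 + 99.098 × 3.5850 ≈ 751.066 ms.

751.1 ms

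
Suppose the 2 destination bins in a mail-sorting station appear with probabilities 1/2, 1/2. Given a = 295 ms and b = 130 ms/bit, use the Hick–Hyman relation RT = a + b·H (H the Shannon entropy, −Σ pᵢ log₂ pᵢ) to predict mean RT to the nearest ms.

425 ms

H = −Σ pᵢ log₂ pᵢ = 0.5·1 + 0.5·1 = 1.000 bits.
RT = 295 + 130 × 1.000 = 425.00 ms.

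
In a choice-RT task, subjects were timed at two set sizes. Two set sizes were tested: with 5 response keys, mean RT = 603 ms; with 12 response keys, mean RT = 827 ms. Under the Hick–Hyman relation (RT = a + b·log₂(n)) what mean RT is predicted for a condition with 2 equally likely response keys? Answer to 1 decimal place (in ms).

Fit slope and intercept:
  b = (827 − 603) / (log₂ 12 − log₂ 5) = 224 / (3.5850 − 2.3219) = 177.351 ms/bit
  a = 603 − 177.351 × 2.3219 = 191.204 ms
Then RT(2) = 191.204 + 177.351 × log₂ 2 = 191.204 + 177.351 × 1 ≈ 368.555 ms.

368.6 ms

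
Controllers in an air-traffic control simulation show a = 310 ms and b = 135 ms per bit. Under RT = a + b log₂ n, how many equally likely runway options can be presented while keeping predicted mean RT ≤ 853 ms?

16

135·log₂ n ≤ 853 − 310 = 543, giving log₂ n ≤ 4.0222 and n ≤ 16.248. The largest whole number is 16.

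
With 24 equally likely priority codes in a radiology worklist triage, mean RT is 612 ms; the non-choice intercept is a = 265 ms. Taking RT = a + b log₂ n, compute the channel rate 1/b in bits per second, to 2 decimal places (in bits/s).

13.21 bits/s

Choice component = 612 − 265 = 347 ms over log₂(24) = 4.5850 bits.
b = 347 / 4.5850 = 75.682 ms/bit, so 1/b = 13.213 bits/s.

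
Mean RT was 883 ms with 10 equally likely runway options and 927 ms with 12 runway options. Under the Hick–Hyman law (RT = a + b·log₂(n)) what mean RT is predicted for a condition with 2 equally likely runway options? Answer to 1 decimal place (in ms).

Fit slope and intercept:
  b = (927 − 883) / (log₂ 12 − log₂ 10) = 44 / (3.5850 − 3.3219) = 167.278 ms/bit
  a = 883 − 167.278 × 3.3219 = 327.313 ms
Then RT(2) = 327.313 + 167.278 × log₂ 2 = 327.313 + 167.278 × 1 ≈ 494.591 ms.

494.6 ms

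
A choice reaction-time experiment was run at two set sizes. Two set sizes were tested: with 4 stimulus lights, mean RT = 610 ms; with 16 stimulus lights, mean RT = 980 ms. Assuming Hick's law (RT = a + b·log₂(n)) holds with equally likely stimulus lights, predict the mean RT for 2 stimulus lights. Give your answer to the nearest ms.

425 ms

RT is linear in log₂ n, so two points fix the line:
  b = (980 − 610) / (log₂ 16 − log₂ 4) = 370 / (4 − 2) = 185 ms/bit
  a = 610 − 185 × 2 = 240 ms
Then RT(2) = 240 + 185 × log₂ 2 = 240 + 185 × 1 ≈ 425.000 ms.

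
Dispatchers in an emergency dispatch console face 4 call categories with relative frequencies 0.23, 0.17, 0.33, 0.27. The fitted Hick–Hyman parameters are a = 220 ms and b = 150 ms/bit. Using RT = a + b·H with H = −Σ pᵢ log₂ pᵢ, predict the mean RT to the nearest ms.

514 ms

H = 0.23·log₂(1/0.23) + 0.17·log₂(1/0.17) + 0.33·log₂(1/0.33) + 0.27·log₂(1/0.27) = 1.9601 bits.
RT = 220 + 150 × 1.9601 = 514.01 ms.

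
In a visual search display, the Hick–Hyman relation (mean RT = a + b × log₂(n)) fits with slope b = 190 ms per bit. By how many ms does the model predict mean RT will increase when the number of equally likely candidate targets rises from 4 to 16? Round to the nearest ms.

The intercept a cancels: ΔRT = b·(log₂ n₂ − log₂ n₁) = b·log₂(n₂/n₁).
log₂(16) − log₂(4) = log₂(16/4) = log₂(4) = 2.
ΔRT = 190 × 2.0000 = 380.000 ms.

380 ms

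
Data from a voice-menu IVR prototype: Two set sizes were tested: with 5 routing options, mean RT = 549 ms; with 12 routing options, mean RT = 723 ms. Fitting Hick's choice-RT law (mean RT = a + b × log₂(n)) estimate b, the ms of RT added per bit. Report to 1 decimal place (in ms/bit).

Slope: b = (723 − 549) / (log₂ 12 − log₂ 5) = 174/1.2630 = 137.763 ms/bit.

137.8 ms/bit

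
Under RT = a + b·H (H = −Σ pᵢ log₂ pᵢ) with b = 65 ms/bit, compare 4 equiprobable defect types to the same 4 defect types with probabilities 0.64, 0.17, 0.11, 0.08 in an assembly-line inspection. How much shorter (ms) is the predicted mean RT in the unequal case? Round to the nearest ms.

The RT saving is b·ΔH. Equiprobable H₀ = log₂(4) = 2.0000 bits; with the given probabilities H = 1.4885 bits.
b·(H₀ − H) = 65 × (2.0000 − 1.4885) = 33.25 ms.

33 ms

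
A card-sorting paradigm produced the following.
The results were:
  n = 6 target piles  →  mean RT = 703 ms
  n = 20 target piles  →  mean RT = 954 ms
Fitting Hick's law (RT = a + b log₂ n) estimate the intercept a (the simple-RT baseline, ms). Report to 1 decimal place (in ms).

329.5 ms

b = (RT₂ − RT₁)/(log₂ n₂ − log₂ n₁) = (954 − 703)/(4.3219 − 2.5850) = 144.505 ms/bit.
a = RT₁ − b·log₂ n₁ = 703 − 144.505 × 2.5850 = 329.460 ms.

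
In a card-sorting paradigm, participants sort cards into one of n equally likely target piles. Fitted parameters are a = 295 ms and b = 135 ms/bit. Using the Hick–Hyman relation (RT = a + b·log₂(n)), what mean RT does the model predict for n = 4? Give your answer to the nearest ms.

log₂(4) = 2 bits, so RT = 295 + 135 × 2 ≈ 565.000 ms.

565 ms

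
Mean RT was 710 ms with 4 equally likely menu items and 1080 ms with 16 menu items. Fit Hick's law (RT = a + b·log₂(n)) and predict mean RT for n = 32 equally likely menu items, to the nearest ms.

1265 ms

Fit slope and intercept:
  b = (1080 − 710) / (log₂ 16 − log₂ 4) = 370 / (4 − 2) = 185 ms/bit
  a = 710 − 185 × 2 = 340 ms
Then RT(32) = 340 + 185 × log₂ 32 = 340 + 185 × 5 ≈ 1265.000 ms.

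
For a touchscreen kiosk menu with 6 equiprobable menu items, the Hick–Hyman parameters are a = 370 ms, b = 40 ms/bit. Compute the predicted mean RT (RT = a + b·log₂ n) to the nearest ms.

473 ms

log₂(6) = 2.5850 bits, so RT = 370 + 40 × 2.5850 ≈ 473.399 ms.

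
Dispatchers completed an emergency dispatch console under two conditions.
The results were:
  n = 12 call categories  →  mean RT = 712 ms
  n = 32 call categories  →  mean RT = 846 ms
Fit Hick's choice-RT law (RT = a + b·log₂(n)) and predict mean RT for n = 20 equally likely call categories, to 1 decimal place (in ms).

781.8 ms

With log₂ n on the abscissa the relation is linear; from the two conditions:
  b = (846 − 712) / (log₂ 32 − log₂ 12) = 134 / (5 − 3.5850) = 94.697 ms/bit
  a = 712 − 94.697 × 3.5850 = 372.514 ms
Then RT(20) = 372.514 + 94.697 × log₂ 20 = 372.514 + 94.697 × 4.3219 ≈ 781.789 ms.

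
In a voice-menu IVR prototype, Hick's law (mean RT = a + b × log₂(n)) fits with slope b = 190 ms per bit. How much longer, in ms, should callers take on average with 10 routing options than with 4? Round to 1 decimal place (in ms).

251.2 ms

ΔRT = (a + b log₂ n₂) − (a + b log₂ n₁) = b·(log₂ n₂ − log₂ n₁).
log₂(10) − log₂(4) = 3.3219 − 2 = 1.3219.
ΔRT = 190 × 1.3219 = 251.166 ms.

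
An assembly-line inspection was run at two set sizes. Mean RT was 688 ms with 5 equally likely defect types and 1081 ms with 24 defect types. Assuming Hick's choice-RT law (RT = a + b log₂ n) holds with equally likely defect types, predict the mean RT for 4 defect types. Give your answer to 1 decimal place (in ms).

632.1 ms

RT is linear in log₂ n, so two points fix the line:
  b = (1081 − 688) / (log₂ 24 − log₂ 5) = 393 / (4.5850 − 2.3219) = 173.661 ms/bit
  a = 688 − 173.661 × 2.3219 = 284.772 ms
Then RT(4) = 284.772 + 173.661 × log₂ 4 = 284.772 + 173.661 × 2 ≈ 632.094 ms.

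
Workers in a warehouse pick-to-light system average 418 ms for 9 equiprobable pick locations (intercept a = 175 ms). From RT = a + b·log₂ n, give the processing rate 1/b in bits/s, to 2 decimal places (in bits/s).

Choice component = 418 − 175 = 243 ms over log₂(9) = 3.1699 bits.
b = 243 / 3.1699 = 76.658 ms/bit, so 1/b = 13.045 bits/s.

13.04 bits/s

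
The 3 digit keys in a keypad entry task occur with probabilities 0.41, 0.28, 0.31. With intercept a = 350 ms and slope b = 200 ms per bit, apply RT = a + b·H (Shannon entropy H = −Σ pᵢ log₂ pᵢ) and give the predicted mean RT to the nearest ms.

H = 0.41·log₂(1/0.41) + 0.28·log₂(1/0.28) + 0.31·log₂(1/0.31) = 1.5654 bits.
RT = 350 + 200 × 1.5654 = 663.08 ms.

663 ms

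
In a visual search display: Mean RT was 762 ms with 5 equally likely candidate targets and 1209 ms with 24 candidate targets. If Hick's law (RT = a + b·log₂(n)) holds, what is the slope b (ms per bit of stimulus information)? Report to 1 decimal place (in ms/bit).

Slope: b = (1209 − 762) / (log₂ 24 − log₂ 5) = 447/2.2630 = 197.522 ms/bit.

197.5 ms/bit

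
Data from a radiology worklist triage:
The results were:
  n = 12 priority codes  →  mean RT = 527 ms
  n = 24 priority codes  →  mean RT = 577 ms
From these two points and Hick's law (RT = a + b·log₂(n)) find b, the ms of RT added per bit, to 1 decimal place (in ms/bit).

50.0 ms/bit

The slope on a log₂ axis is (577 − 527) / (4.5850 − 3.5850) = 50.000 ms/bit.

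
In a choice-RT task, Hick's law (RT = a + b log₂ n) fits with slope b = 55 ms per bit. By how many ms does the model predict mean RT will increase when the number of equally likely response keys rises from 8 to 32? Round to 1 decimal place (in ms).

110.0 ms

The intercept a cancels: ΔRT = b·(log₂ n₂ − log₂ n₁) = b·log₂(n₂/n₁).
log₂(32) − log₂(8) = log₂(32/8) = log₂(4) = 2.
ΔRT = 55 × 2.0000 = 110.000 ms.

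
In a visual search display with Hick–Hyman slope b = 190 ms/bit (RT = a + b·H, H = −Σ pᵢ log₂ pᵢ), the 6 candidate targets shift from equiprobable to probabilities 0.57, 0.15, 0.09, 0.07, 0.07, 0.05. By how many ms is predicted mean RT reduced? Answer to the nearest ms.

123 ms

Equiprobable entropy H₀ = log₂ 6 = 2.5850 bits.
Skewed entropy H = −Σ pᵢ log₂ pᵢ = 1.9387 bits.
ΔRT = b·(H₀ − H) = 190 × 0.6463 = 122.80 ms.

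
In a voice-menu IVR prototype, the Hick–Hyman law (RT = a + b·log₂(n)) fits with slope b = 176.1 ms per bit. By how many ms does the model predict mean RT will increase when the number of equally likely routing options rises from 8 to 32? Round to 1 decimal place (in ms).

352.2 ms

The intercept a cancels: ΔRT = b·(log₂ n₂ − log₂ n₁) = b·log₂(n₂/n₁).
log₂(32) − log₂(8) = log₂(32/8) = log₂(4) = 2.
ΔRT = 176.1 × 2.0000 = 352.200 ms.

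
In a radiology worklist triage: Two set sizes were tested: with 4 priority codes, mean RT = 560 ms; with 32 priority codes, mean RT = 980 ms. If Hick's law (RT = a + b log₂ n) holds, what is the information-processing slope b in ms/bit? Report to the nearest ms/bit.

140 ms/bit

Slope: b = (980 − 560) / (log₂ 32 − log₂ 4) = 420/3.0000 = 140 ms/bit.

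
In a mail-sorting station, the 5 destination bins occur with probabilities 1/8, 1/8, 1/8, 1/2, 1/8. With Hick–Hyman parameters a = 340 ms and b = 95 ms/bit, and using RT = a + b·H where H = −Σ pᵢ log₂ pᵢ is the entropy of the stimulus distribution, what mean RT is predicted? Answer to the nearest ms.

530 ms

Each term −pᵢ log₂ pᵢ: 0.125·3 + 0.125·3 + 0.125·3 + 0.5·1 + 0.125·3; summed, H = 2.000 bits.
Mean RT = a + bH = 340 + 95·2.000 = 530.00 ms.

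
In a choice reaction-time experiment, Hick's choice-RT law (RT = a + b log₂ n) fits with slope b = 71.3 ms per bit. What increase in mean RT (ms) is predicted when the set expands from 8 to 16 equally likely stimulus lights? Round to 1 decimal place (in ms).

Only the slope matters, since a is common to both: ΔRT = b·log₂(n₂/n₁).
log₂(16) − log₂(8) = log₂(16/8) = log₂(2) = 1.
ΔRT = 71.3 × 1.0000 = 71.300 ms.

71.3 ms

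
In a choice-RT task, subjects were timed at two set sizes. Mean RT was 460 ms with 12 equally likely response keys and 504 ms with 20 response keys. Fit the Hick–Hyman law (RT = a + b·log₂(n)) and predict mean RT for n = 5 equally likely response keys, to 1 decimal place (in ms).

384.6 ms

RT is linear in log₂ n, so two points fix the line:
  b = (504 − 460) / (log₂ 20 − log₂ 12) = 44 / (4.3219 − 3.5850) = 59.704 ms/bit
  a = 460 − 59.704 × 3.5850 = 245.962 ms
Then RT(5) = 245.962 + 59.704 × log₂ 5 = 245.962 + 59.704 × 2.3219 ≈ 384.591 ms.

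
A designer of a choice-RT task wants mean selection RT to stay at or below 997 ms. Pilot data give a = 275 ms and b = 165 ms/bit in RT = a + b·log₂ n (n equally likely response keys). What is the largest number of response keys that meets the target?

Information budget: (997 − 275)/165 = 4.3758 bits, so n ≤ 2^4.3758 = 20.760 → at most 20.

20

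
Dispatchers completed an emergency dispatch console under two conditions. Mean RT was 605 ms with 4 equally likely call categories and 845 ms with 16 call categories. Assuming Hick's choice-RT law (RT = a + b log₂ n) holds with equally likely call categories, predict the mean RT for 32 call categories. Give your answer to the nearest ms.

Fit slope and intercept:
  b = (845 − 605) / (log₂ 16 − log₂ 4) = 240 / (4 − 2) = 120 ms/bit
  a = 605 − 120 × 2 = 365 ms
Then RT(32) = 365 + 120 × log₂ 32 = 365 + 120 × 5 ≈ 965.000 ms.

965 ms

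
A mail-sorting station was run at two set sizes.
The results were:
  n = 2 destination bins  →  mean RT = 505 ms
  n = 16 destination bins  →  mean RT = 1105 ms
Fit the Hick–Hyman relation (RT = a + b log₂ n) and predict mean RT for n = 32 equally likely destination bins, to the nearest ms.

Solve the two-equation system in a and b:
  b = (1105 − 505) / (log₂ 16 − log₂ 2) = 600 / (4 − 1) = 200 ms/bit
  a = 505 − 200 × 1 = 305 ms
Then RT(32) = 305 + 200 × log₂ 32 = 305 + 200 × 5 ≈ 1305.000 ms.

1305 ms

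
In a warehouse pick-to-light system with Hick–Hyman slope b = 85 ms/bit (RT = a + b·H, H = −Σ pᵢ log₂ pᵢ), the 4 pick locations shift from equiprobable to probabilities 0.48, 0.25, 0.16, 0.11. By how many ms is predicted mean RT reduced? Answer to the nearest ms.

19 ms

The RT saving is b·ΔH. Equiprobable H₀ = log₂(4) = 2.0000 bits; with the given probabilities H = 1.7816 bits.
b·(H₀ − H) = 85 × (2.0000 − 1.7816) = 18.57 ms.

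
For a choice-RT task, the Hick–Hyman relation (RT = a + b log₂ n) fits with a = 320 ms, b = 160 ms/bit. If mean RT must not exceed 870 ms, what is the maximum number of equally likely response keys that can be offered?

Information budget: (870 − 320)/160 = 3.4375 bits, so n ≤ 2^3.4375 = 10.834 → at most 10.

10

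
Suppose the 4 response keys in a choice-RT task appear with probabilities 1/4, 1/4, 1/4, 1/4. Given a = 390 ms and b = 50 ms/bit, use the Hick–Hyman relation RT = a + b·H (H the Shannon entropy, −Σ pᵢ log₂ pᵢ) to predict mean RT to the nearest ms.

Each term −pᵢ log₂ pᵢ: 0.25·2 + 0.25·2 + 0.25·2 + 0.25·2; summed, H = 2.000 bits.
Mean RT = a + bH = 390 + 50·2.000 = 490.00 ms.

490 ms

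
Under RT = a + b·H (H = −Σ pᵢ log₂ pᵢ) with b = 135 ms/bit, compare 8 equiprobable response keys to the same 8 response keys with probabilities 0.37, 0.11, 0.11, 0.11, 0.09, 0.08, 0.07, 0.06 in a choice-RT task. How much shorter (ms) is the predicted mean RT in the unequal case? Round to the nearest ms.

The RT saving is b·ΔH. Equiprobable H₀ = log₂(8) = 3.0000 bits; with the given probabilities H = 2.6978 bits.
b·(H₀ − H) = 135 × (3.0000 − 2.6978) = 40.79 ms.

41 ms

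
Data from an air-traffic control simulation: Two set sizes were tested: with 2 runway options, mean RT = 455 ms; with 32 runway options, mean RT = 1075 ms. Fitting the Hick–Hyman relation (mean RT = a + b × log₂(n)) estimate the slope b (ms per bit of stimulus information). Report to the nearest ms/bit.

155 ms/bit

b = (RT₂ − RT₁)/(log₂ n₂ − log₂ n₁) = (1075 − 455)/(5 − 1) = 155 ms/bit.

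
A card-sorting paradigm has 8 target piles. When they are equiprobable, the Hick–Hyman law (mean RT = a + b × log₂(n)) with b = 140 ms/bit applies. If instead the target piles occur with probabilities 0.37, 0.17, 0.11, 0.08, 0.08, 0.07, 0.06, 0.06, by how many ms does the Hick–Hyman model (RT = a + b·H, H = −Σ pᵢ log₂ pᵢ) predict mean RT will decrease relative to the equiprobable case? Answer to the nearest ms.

48 ms

The RT saving is b·ΔH. Equiprobable H₀ = log₂(8) = 3.0000 bits; with the given probabilities H = 2.6542 bits.
b·(H₀ − H) = 140 × (3.0000 − 2.6542) = 48.41 ms.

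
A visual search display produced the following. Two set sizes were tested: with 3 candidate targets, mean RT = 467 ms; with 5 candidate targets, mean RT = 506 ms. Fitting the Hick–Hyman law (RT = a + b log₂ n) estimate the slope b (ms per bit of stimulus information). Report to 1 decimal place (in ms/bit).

Slope: b = (506 − 467) / (log₂ 5 − log₂ 3) = 39/0.7370 = 52.920 ms/bit.

52.9 ms/bit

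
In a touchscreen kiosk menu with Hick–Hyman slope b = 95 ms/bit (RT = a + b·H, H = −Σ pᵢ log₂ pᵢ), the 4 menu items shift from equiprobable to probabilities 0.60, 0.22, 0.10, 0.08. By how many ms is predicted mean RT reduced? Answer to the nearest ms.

Equiprobable entropy H₀ = log₂ 4 = 2.0000 bits.
Skewed entropy H = −Σ pᵢ log₂ pᵢ = 1.5465 bits.
ΔRT = b·(H₀ − H) = 95 × 0.4535 = 43.09 ms.

43 ms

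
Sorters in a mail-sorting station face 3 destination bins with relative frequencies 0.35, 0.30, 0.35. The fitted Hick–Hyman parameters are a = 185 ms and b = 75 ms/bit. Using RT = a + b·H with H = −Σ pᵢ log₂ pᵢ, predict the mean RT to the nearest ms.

304 ms

H = 0.35·log₂(1/0.35) + 0.30·log₂(1/0.30) + 0.35·log₂(1/0.35) = 1.5813 bits.
RT = 185 + 75 × 1.5813 = 303.60 ms.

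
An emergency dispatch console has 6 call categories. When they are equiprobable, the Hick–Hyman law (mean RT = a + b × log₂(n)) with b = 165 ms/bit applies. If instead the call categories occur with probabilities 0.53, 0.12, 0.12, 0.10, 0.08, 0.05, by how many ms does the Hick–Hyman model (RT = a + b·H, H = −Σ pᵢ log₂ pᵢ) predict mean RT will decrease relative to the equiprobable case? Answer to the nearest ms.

Equiprobable entropy H₀ = log₂ 6 = 2.5850 bits.
Skewed entropy H = −Σ pᵢ log₂ pᵢ = 2.0594 bits.
ΔRT = b·(H₀ − H) = 165 × 0.5256 = 86.72 ms.

87 ms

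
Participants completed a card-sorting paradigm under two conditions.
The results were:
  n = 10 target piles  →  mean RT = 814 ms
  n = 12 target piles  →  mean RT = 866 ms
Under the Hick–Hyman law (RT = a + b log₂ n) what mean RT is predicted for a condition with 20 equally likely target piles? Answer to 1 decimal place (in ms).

With log₂ n on the abscissa the relation is linear; from the two conditions:
  b = (866 − 814) / (log₂ 12 − log₂ 10) = 52 / (3.5850 − 3.3219) = 197.693 ms/bit
  a = 814 − 197.693 × 3.3219 = 157.279 ms
Then RT(20) = 157.279 + 197.693 × log₂ 20 = 157.279 + 197.693 × 4.3219 ≈ 1011.693 ms.

1011.7 ms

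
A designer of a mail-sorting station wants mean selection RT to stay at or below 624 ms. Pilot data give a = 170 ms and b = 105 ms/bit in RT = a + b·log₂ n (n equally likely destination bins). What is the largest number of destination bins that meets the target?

20

Information budget: (624 − 170)/105 = 4.3238 bits, so n ≤ 2^4.3238 = 20.026 → at most 20.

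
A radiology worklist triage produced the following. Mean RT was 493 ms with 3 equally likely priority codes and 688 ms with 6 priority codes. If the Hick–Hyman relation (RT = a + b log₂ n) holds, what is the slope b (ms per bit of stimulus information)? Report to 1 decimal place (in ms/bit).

Slope: b = (688 − 493) / (log₂ 6 − log₂ 3) = 195/1.0000 = 195.000 ms/bit.

195.0 ms/bit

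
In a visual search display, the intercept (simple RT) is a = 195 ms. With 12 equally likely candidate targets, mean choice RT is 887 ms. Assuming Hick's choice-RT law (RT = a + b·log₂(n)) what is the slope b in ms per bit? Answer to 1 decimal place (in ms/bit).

193.0 ms/bit

b = (887 − 195) / log₂(12) = 692 / 3.5850 = 193.029 ms/bit.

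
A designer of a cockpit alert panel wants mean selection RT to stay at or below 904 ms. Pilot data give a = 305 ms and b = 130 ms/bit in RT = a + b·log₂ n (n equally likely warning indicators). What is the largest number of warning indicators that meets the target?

130·log₂ n ≤ 904 − 305 = 599, giving log₂ n ≤ 4.6077 and n ≤ 24.381. The largest whole number is 24.

24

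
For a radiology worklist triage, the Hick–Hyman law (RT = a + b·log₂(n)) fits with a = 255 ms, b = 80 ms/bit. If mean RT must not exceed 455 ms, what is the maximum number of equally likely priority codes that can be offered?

5

Information budget: (455 − 255)/80 = 2.5000 bits, so n ≤ 2^2.5000 = 5.657 → at most 5.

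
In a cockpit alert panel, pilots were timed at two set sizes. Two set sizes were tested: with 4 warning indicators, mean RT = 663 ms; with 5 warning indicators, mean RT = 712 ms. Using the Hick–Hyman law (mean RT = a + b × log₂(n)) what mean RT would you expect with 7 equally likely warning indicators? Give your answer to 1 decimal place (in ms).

785.9 ms

Solve the two-equation system in a and b:
  b = (712 − 663) / (log₂ 5 − log₂ 4) = 49 / (2.3219 − 2) = 152.208 ms/bit
  a = 663 − 152.208 × 2 = 358.584 ms
Then RT(7) = 358.584 + 152.208 × log₂ 7 = 358.584 + 152.208 × 2.8074 ≈ 785.886 ms.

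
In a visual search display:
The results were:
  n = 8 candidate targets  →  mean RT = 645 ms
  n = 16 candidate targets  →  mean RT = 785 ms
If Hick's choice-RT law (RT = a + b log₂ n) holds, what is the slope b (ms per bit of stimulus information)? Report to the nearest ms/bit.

Slope: b = (785 − 645) / (log₂ 16 − log₂ 8) = 140/1.0000 = 140 ms/bit.

140 ms/bit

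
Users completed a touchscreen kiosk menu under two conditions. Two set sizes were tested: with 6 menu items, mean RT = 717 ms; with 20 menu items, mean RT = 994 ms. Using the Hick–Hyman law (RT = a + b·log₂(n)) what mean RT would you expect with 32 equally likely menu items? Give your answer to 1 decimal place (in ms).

1102.1 ms

Solve the two-equation system in a and b:
  b = (994 − 717) / (log₂ 20 − log₂ 6) = 277 / (4.3219 − 2.5850) = 159.474 ms/bit
  a = 717 − 159.474 × 2.5850 = 304.767 ms
Then RT(32) = 304.767 + 159.474 × log₂ 32 = 304.767 + 159.474 × 5 ≈ 1102.135 ms.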